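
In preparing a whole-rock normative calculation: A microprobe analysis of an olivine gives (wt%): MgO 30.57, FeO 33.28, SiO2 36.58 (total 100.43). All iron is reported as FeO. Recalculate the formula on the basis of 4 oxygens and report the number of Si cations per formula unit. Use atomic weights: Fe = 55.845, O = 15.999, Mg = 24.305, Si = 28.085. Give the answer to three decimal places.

MgO (M=40.304): mol = 0.75849; Mg = 0.75849, O = 0.75849.
FeO (M=71.844): mol = 0.46323; Fe = 0.46323, O = 0.46323.
SiO2 (M=60.083): mol = 0.60882; Si = 0.60882, O = 1.21764.
ΣO = 2.43936; factor = 4/ΣO = 1.63977.
Si apfu = 0.60882 × 1.63977 = 0.998.

0.998 Si apfu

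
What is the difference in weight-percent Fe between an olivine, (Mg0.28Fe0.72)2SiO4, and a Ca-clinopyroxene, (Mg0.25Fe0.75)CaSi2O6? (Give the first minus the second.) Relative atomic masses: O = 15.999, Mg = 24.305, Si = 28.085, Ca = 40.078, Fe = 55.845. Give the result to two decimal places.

Fe in (Mg0.28Fe0.72)2SiO4: molar mass 186.109 g/mol; 1.44×55.845 = 80.417 g → 43.21 wt%.
Fe in (Mg0.25Fe0.75)CaSi2O6: molar mass 240.202 g/mol; 0.75×55.845 = 41.884 g → 17.44 wt%.
Difference = 43.21 − 17.44 = 25.77 percentage points.

25.77 percentage points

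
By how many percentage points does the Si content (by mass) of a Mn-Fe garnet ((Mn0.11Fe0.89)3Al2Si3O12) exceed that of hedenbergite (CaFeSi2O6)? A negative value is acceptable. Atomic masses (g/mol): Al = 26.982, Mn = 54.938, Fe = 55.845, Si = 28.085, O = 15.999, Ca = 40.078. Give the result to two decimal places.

-5.70 percentage points

Si in (Mn0.11Fe0.89)3Al2Si3O12: molar mass 497.443 g/mol; 3×28.085 = 84.255 g → 16.94 wt%.
Si in CaFeSi2O6: molar mass 248.087 g/mol; 2×28.085 = 56.170 g → 22.64 wt%.
Difference = 16.94 − 22.64 = -5.70 percentage points.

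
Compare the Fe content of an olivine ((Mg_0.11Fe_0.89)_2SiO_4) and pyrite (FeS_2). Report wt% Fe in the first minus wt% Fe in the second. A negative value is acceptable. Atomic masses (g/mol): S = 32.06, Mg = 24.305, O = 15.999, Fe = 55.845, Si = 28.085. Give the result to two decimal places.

First mineral: 99.404 g Fe in 196.832 g formula = 50.50 wt% Fe.
Second mineral: 55.845 g Fe in 119.965 g formula = 46.55 wt% Fe.
50.50% − 46.55% gives a difference of 3.95 percentage points.

3.95 percentage points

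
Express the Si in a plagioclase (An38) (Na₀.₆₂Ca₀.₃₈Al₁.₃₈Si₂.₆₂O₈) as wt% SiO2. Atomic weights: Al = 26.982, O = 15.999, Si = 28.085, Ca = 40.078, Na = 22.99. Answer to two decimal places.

58.67 wt%

M(Na₀.₆₂Ca₀.₃₈Al₁.₃₈Si₂.₆₂O₈) = 268.293 g/mol; M(SiO2) = 60.083 g/mol.
Moles SiO2 per formula unit = 2.62 Si ÷ 1 = 2.6200.
SiO2 fraction = (2.6200 × 60.083) / 268.293 = 157.417/268.293 = 0.5867.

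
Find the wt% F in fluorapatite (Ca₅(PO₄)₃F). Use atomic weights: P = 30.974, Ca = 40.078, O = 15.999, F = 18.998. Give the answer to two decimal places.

M(Ca₅(PO₄)₃F) = 504.298 g/mol.
F contributes 1 × 18.998 = 18.998 g per mole.
18.998/504.298 = 0.0377 → 3.77%.

3.77 weight percent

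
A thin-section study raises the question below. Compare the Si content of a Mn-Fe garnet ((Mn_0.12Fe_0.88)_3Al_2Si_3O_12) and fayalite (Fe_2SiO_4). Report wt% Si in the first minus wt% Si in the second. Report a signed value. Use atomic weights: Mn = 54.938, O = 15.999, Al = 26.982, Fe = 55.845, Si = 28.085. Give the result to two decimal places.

3.16 percentage points

First mineral: 84.255 g Si in 497.415 g formula = 16.94 wt% Si.
Second mineral: 28.085 g Si in 203.771 g formula = 13.78 wt% Si.
16.94% − 13.78% gives a difference of 3.16 percentage points.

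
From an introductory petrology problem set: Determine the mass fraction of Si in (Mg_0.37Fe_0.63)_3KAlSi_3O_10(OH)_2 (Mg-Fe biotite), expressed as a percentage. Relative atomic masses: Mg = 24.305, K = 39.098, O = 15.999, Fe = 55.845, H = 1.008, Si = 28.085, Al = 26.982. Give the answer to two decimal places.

M((Mg_0.37Fe_0.63)_3KAlSi_3O_10(OH)_2) = 476.865 g/mol.
Si contributes 3 × 28.085 = 84.255 g per mole.
84.255/476.865 = 0.1767 → 17.67%.

17.67 mass %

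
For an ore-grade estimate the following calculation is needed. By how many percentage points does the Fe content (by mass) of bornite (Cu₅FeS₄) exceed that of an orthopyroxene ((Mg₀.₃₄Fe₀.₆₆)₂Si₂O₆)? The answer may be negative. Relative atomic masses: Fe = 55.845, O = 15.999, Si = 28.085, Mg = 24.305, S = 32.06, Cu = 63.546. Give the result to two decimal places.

Fe in Cu₅FeS₄: molar mass 501.815 g/mol; 1×55.845 = 55.845 g → 11.13 wt%.
Fe in (Mg₀.₃₄Fe₀.₆₆)₂Si₂O₆: molar mass 242.407 g/mol; 1.32×55.845 = 73.715 g → 30.41 wt%.
Difference = 11.13 − 30.41 = -19.28 percentage points.

-19.28 percentage points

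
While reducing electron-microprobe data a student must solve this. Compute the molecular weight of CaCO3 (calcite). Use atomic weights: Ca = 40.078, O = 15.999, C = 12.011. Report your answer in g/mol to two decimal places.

Ca: 1 × 40.078 = 40.0780
C: 1 × 12.011 = 12.0110
O: 3 × 15.999 = 47.9970
Summing the contributions gives the formula mass.

100.09 g/mol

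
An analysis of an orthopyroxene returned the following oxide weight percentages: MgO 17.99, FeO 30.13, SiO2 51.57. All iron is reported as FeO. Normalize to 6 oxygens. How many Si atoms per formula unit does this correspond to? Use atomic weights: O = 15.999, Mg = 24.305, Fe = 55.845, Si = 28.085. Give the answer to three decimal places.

MgO: 17.99/40.304 = 0.44636 mol → 0.44636 mol Mg, 0.44636 mol O.
FeO: 30.13/71.844 = 0.41938 mol → 0.41938 mol Fe, 0.41938 mol O.
SiO2: 51.57/60.083 = 0.85831 mol → 0.85831 mol Si, 1.71662 mol O.
Total oxygen = 2.58236 mol. Normalization factor = 6/2.58236 = 2.32346.
Si per 6 O = 0.85831 × 2.32346 = 1.994.

1.994 Si apfu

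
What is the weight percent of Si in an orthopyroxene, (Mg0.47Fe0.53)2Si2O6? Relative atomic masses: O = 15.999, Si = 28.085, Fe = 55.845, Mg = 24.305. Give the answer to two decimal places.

Molar mass of (Mg0.47Fe0.53)2Si2O6: 0.94·24.305 + 1.06·55.845 + 2·28.085 + 6·15.999 = 234.206 g/mol.
Mass of Si per formula unit: 2 × 28.085 = 56.170 g.
Weight fraction Si = 56.170 / 234.206 = 0.2398.

23.98 weight percent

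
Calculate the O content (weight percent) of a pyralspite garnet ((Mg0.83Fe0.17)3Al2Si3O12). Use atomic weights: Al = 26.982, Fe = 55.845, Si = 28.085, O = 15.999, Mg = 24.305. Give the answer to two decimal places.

45.80 weight percent

M((Mg0.83Fe0.17)3Al2Si3O12) = 419.207 g/mol.
O contributes 12 × 15.999 = 191.988 g per mole.
191.988/419.207 = 0.4580 → 45.80%.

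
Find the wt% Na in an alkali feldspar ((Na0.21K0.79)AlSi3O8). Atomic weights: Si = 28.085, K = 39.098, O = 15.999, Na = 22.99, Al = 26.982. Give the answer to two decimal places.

Molar mass of (Na0.21K0.79)AlSi3O8: 0.21*22.99 + 0.79*39.098 + 1*26.982 + 3*28.085 + 8*15.999 = 274.944 g/mol.
Mass of Na per formula unit: 0.21 × 22.99 = 4.828 g.
Weight fraction Na = 4.828 / 274.944 = 0.0176.

1.76 weight percent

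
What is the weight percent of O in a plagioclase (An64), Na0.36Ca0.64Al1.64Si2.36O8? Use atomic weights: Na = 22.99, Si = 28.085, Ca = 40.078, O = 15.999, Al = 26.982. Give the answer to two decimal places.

Molar mass of Na0.36Ca0.64Al1.64Si2.36O8: 0.36·22.99 + 0.64·40.078 + 1.64·26.982 + 2.36·28.085 + 8·15.999 = 272.449 g/mol.
Mass of O per formula unit: 8 × 15.999 = 127.992 g.
Weight fraction O = 127.992 / 272.449 = 0.4698.

46.98 weight percent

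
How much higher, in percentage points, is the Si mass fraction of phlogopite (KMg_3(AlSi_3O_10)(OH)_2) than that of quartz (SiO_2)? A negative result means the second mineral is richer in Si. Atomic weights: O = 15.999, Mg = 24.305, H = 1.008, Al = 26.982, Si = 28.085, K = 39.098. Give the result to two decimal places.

-26.55 percentage points

First mineral: 84.255 g Si in 417.254 g formula = 20.19 wt% Si.
Second mineral: 28.085 g Si in 60.083 g formula = 46.74 wt% Si.
20.19% − 46.74% gives a difference of -26.55 percentage points.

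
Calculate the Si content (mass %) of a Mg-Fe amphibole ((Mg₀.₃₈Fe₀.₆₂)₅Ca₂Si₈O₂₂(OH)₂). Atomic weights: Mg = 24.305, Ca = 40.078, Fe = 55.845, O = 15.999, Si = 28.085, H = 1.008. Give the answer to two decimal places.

24.69 mass %

M((Mg₀.₃₈Fe₀.₆₂)₅Ca₂Si₈O₂₂(OH)₂) = 910.127 g/mol.
Si contributes 8 × 28.085 = 224.680 g per mole.
224.680/910.127 = 0.2469 → 24.69%.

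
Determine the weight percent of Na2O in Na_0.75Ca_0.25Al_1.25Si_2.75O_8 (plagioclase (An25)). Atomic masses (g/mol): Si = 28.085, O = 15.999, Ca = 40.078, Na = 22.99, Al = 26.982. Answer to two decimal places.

M(Na_0.75Ca_0.25Al_1.25Si_2.75O_8) = 266.215 g/mol; M(Na2O) = 61.979 g/mol.
Moles Na2O per formula unit = 0.75 Na ÷ 2 = 0.3750.
Na2O fraction = (0.3750 × 61.979) / 266.215 = 23.242/266.215 = 0.0873.

8.73 wt%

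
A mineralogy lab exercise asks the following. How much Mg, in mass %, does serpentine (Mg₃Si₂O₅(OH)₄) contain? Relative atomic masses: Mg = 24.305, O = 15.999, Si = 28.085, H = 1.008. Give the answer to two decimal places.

M(Mg₃Si₂O₅(OH)₄) = 277.108 g/mol.
Mg contributes 3 × 24.305 = 72.915 g per mole.
72.915/277.108 = 0.2631 → 26.31%.

26.31 mass %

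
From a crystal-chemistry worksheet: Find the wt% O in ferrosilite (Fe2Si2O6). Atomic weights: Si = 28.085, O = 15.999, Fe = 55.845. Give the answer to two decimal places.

Molar mass of Fe2Si2O6: 2·55.845 + 2·28.085 + 6·15.999 = 263.854 g/mol.
Mass of O per formula unit: 6 × 15.999 = 95.994 g.
Weight fraction O = 95.994 / 263.854 = 0.3638.

36.38 mass %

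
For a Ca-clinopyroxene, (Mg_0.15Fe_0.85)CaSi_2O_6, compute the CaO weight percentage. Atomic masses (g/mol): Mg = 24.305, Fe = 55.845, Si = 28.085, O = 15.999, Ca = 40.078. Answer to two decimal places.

Molar mass of (Mg_0.15Fe_0.85)CaSi_2O_6 = 0.15*24.305 + 0.85*55.845 + 1*40.078 + 2*28.085 + 6*15.999 = 243.356 g/mol.
Each formula unit contains 1 Ca, equivalent to 1/1 = 1.0000 mol CaO.
M(CaO) = 1×40.078 + 1×15.999 = 56.077 g/mol.
Mass of CaO per formula unit = 1.0000 × 56.077 = 56.077 g.
CaO wt% = 56.077 / 243.356 × 100 = 23.04%.

23.04 wt%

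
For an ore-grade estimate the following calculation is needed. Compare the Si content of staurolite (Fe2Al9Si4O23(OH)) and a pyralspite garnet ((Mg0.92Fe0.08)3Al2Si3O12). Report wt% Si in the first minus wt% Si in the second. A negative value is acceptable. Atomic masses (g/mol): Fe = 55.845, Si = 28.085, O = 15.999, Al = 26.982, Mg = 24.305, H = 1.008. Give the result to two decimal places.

M(Fe2Al9Si4O23(OH)) = 851.852 g/mol, so wt% Si = 112.340/851.852 × 100 = 13.19%.
M((Mg0.92Fe0.08)3Al2Si3O12) = 410.692 g/mol, so wt% Si = 84.255/410.692 × 100 = 20.52%.
13.19 − 20.52 = -7.33 pp.

-7.33 percentage points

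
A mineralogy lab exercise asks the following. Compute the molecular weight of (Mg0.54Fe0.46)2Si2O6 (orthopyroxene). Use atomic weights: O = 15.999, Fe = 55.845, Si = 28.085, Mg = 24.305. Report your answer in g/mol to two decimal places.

229.79 g/mol

M = 1.08·24.305 + 0.92·55.845 + 2·28.085 + 6·15.999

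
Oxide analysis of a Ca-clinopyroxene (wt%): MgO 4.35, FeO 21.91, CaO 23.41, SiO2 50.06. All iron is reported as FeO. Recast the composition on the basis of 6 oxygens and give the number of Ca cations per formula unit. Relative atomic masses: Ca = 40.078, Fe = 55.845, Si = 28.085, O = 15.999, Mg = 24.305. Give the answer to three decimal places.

4.35 wt% MgO ÷ 40.304 g/mol = 0.10793 mol, giving 0.10793 Mg and 0.10793 O.
21.91 wt% FeO ÷ 71.844 g/mol = 0.30497 mol, giving 0.30497 Fe and 0.30497 O.
23.41 wt% CaO ÷ 56.077 g/mol = 0.41746 mol, giving 0.41746 Ca and 0.41746 O.
50.06 wt% SiO2 ÷ 60.083 g/mol = 0.83318 mol, giving 0.83318 Si and 1.66636 O.
Oxygen sums to 2.49672; scaling by 6/2.49672 = 2.40315 puts the formula on 6 O.
Ca: 0.41746 × 2.40315 = 1.003 atoms per formula unit.

1.003 Ca apfu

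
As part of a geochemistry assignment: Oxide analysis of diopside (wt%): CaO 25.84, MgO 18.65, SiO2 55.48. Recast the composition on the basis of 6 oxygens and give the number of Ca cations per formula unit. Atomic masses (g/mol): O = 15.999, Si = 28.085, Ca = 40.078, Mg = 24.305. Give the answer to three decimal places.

0.998 Ca apfu

25.84 wt% CaO ÷ 56.077 g/mol = 0.46079 mol, giving 0.46079 Ca and 0.46079 O.
18.65 wt% MgO ÷ 40.304 g/mol = 0.46273 mol, giving 0.46273 Mg and 0.46273 O.
55.48 wt% SiO2 ÷ 60.083 g/mol = 0.92339 mol, giving 0.92339 Si and 1.84678 O.
Oxygen sums to 2.77030; scaling by 6/2.77030 = 2.16583 puts the formula on 6 O.
Ca: 0.46079 × 2.16583 = 0.998 atoms per formula unit.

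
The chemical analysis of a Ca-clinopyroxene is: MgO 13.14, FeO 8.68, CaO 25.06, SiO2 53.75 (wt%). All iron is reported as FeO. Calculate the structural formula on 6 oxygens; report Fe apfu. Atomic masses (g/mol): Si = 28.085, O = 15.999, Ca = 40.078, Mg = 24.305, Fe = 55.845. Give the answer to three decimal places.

0.270 Fe apfu

MgO (M=40.304): mol = 0.32602; Mg = 0.32602, O = 0.32602.
FeO (M=71.844): mol = 0.12082; Fe = 0.12082, O = 0.12082.
CaO (M=56.077): mol = 0.44689; Ca = 0.44689, O = 0.44689.
SiO2 (M=60.083): mol = 0.89460; Si = 0.89460, O = 1.78920.
ΣO = 2.68293; factor = 6/ΣO = 2.23636.
Fe apfu = 0.12082 × 2.23636 = 0.270.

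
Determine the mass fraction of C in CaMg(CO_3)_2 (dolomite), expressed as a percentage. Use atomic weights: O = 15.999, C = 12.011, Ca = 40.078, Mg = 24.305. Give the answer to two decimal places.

Molar mass of CaMg(CO_3)_2: 1×40.078 + 1×24.305 + 2×12.011 + 6×15.999 = 184.399 g/mol.
Mass of C per formula unit: 2 × 12.011 = 24.022 g.
Weight fraction C = 24.022 / 184.399 = 0.1303.

13.03 weight percent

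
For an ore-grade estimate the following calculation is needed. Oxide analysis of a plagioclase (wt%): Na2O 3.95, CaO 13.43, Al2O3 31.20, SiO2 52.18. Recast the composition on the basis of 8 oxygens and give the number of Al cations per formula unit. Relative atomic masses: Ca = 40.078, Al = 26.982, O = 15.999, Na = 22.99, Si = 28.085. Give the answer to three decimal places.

1.655 Al apfu

3.95 wt% Na2O ÷ 61.979 g/mol = 0.06373 mol, giving 0.12746 Na and 0.06373 O.
13.43 wt% CaO ÷ 56.077 g/mol = 0.23949 mol, giving 0.23949 Ca and 0.23949 O.
31.20 wt% Al2O3 ÷ 101.961 g/mol = 0.30600 mol, giving 0.61200 Al and 0.91800 O.
52.18 wt% SiO2 ÷ 60.083 g/mol = 0.86847 mol, giving 0.86847 Si and 1.73694 O.
Oxygen sums to 2.95816; scaling by 8/2.95816 = 2.70438 puts the formula on 8 O.
Al: 0.61200 × 2.70438 = 1.655 atoms per formula unit.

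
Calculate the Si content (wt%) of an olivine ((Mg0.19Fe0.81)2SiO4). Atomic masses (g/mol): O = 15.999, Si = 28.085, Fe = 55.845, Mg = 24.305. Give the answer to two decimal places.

14.64 wt%

Molar mass of (Mg0.19Fe0.81)2SiO4: 0.38×24.305 + 1.62×55.845 + 1×28.085 + 4×15.999 = 191.786 g/mol.
Mass of Si per formula unit: 1 × 28.085 = 28.085 g.
Weight fraction Si = 28.085 / 191.786 = 0.1464.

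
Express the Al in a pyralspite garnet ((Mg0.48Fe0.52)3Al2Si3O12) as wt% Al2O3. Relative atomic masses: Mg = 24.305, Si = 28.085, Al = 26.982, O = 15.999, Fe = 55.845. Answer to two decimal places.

22.54 wt%

M((Mg0.48Fe0.52)3Al2Si3O12) = 452.324 g/mol; M(Al2O3) = 101.961 g/mol.
Moles Al2O3 per formula unit = 2 Al ÷ 2 = 1.0000.
Al2O3 fraction = (1.0000 × 101.961) / 452.324 = 101.961/452.324 = 0.2254.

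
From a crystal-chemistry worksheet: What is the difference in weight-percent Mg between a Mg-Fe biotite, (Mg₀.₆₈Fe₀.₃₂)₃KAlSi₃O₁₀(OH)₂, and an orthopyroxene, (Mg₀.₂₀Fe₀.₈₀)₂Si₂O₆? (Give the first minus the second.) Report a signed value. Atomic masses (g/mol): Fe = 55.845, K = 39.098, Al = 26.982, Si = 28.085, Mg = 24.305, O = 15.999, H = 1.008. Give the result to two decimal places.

7.21 percentage points

M((Mg₀.₆₈Fe₀.₃₂)₃KAlSi₃O₁₀(OH)₂) = 447.532 g/mol, so wt% Mg = 49.582/447.532 × 100 = 11.08%.
M((Mg₀.₂₀Fe₀.₈₀)₂Si₂O₆) = 251.238 g/mol, so wt% Mg = 9.722/251.238 × 100 = 3.87%.
11.08 − 3.87 = 7.21 pp.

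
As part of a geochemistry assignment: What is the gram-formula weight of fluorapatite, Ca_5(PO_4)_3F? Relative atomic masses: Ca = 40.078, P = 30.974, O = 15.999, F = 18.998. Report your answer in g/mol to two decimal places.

Ca: 5 × 40.078 = 200.3900
P: 3 × 30.974 = 92.9220
O: 12 × 15.999 = 191.9880
F: 1 × 18.998 = 18.9980
Summing the contributions gives the formula mass.

504.30 g/mol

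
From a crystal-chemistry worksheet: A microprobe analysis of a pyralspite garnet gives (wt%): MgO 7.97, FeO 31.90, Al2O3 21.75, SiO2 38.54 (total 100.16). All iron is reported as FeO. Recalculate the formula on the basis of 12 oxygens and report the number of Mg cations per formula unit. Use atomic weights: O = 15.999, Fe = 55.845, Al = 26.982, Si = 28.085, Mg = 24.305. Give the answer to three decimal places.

0.925 Mg apfu

MgO: 7.97/40.304 = 0.19775 mol → 0.19775 mol Mg, 0.19775 mol O.
FeO: 31.90/71.844 = 0.44402 mol → 0.44402 mol Fe, 0.44402 mol O.
Al2O3: 21.75/101.961 = 0.21332 mol → 0.42664 mol Al, 0.63996 mol O.
SiO2: 38.54/60.083 = 0.64145 mol → 0.64145 mol Si, 1.28290 mol O.
Total oxygen = 2.56463 mol. Normalization factor = 12/2.56463 = 4.67904.
Mg per 12 O = 0.19775 × 4.67904 = 0.925.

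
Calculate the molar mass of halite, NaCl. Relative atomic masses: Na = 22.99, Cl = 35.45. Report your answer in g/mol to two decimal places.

M = 1(22.99) + 1(35.45)

58.44 g/mol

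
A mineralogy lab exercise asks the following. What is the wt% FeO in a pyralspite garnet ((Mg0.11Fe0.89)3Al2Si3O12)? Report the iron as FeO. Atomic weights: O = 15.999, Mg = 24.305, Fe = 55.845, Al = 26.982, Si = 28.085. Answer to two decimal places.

M((Mg0.11Fe0.89)3Al2Si3O12) = 487.334 g/mol; M(FeO) = 71.844 g/mol.
Moles FeO per formula unit = 2.67 Fe ÷ 1 = 2.6700.
FeO fraction = (2.6700 × 71.844) / 487.334 = 191.823/487.334 = 0.3936.

39.36 wt%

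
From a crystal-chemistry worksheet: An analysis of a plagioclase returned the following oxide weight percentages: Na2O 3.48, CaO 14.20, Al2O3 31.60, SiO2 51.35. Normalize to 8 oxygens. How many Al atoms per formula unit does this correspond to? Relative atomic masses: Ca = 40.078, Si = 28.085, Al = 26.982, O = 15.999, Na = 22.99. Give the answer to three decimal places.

Na2O (M=61.979): mol = 0.05615; Na = 0.11230, O = 0.05615.
CaO (M=56.077): mol = 0.25322; Ca = 0.25322, O = 0.25322.
Al2O3 (M=101.961): mol = 0.30992; Al = 0.61984, O = 0.92976.
SiO2 (M=60.083): mol = 0.85465; Si = 0.85465, O = 1.70930.
ΣO = 2.94843; factor = 8/ΣO = 2.71331.
Al apfu = 0.61984 × 2.71331 = 1.682.

1.682 Al apfu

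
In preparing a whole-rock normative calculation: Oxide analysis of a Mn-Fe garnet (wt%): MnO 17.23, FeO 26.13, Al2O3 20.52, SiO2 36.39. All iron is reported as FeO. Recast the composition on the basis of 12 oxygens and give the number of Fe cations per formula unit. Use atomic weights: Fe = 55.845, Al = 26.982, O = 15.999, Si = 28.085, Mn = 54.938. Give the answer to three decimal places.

1.802 Fe apfu

MnO (M=70.937): mol = 0.24289; Mn = 0.24289, O = 0.24289.
FeO (M=71.844): mol = 0.36370; Fe = 0.36370, O = 0.36370.
Al2O3 (M=101.961): mol = 0.20125; Al = 0.40250, O = 0.60375.
SiO2 (M=60.083): mol = 0.60566; Si = 0.60566, O = 1.21132.
ΣO = 2.42166; factor = 12/ΣO = 4.95528.
Fe apfu = 0.36370 × 4.95528 = 1.802.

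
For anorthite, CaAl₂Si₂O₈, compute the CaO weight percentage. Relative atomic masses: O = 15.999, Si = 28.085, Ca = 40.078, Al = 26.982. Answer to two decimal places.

M(CaAl₂Si₂O₈) = 278.204 g/mol; M(CaO) = 56.077 g/mol.
Moles CaO per formula unit = 1 Ca ÷ 1 = 1.0000.
CaO fraction = (1.0000 × 56.077) / 278.204 = 56.077/278.204 = 0.2016.

20.16 wt%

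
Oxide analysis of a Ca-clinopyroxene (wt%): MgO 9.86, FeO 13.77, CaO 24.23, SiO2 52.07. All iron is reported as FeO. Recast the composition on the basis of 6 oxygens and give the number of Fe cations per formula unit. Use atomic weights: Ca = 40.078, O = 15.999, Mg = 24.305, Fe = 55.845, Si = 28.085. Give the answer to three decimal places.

0.442 Fe apfu

MgO (M=40.304): mol = 0.24464; Mg = 0.24464, O = 0.24464.
FeO (M=71.844): mol = 0.19167; Fe = 0.19167, O = 0.19167.
CaO (M=56.077): mol = 0.43208; Ca = 0.43208, O = 0.43208.
SiO2 (M=60.083): mol = 0.86663; Si = 0.86663, O = 1.73326.
ΣO = 2.60165; factor = 6/ΣO = 2.30623.
Fe apfu = 0.19167 × 2.30623 = 0.442.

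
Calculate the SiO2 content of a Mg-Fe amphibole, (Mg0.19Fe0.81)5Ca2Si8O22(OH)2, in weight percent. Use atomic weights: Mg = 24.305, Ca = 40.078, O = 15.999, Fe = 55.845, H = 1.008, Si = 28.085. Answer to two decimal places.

Molar mass of (Mg0.19Fe0.81)5Ca2Si8O22(OH)2 = 0.95*24.305 + 4.05*55.845 + 2*40.078 + 8*28.085 + 24*15.999 + 2*1.008 = 940.090 g/mol.
Each formula unit contains 8 Si, equivalent to 8/1 = 8.0000 mol SiO2.
M(SiO2) = 1×28.085 + 2×15.999 = 60.083 g/mol.
Mass of SiO2 per formula unit = 8.0000 × 60.083 = 480.664 g.
SiO2 wt% = 480.664 / 940.090 × 100 = 51.13%.

51.13 wt%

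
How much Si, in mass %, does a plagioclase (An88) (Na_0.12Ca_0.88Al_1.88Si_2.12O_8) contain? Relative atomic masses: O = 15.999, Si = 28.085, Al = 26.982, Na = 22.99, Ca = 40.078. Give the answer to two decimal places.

21.55 mass %

Formula mass = 0.12×22.99 + 0.88×40.078 + 1.88×26.982 + 2.12×28.085 + 8×15.999 = 276.286 g/mol, of which 59.540 g is Si.
So Si makes up 59.540/276.286 = 0.2155 of the mass, i.e. 21.55%.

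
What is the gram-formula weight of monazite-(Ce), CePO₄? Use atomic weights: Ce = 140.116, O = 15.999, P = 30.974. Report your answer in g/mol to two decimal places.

The formula mass is the sum 1*140.116 + 1*30.974 + 4*15.999.

235.09 g/mol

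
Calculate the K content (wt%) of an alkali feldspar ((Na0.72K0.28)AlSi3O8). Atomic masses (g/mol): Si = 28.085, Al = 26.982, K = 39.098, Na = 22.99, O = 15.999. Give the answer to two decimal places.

4.10 wt%

Molar mass of (Na0.72K0.28)AlSi3O8: 0.72×22.99 + 0.28×39.098 + 1×26.982 + 3×28.085 + 8×15.999 = 266.729 g/mol.
Mass of K per formula unit: 0.28 × 39.098 = 10.947 g.
Weight fraction K = 10.947 / 266.729 = 0.0410.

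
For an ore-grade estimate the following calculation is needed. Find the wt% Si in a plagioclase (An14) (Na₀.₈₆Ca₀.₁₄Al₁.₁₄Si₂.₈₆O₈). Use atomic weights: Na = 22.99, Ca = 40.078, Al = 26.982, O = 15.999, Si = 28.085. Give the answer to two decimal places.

30.37 weight percent

Molar mass of Na₀.₈₆Ca₀.₁₄Al₁.₁₄Si₂.₈₆O₈: 0.86×22.99 + 0.14×40.078 + 1.14×26.982 + 2.86×28.085 + 8×15.999 = 264.457 g/mol.
Mass of Si per formula unit: 2.86 × 28.085 = 80.323 g.
Weight fraction Si = 80.323 / 264.457 = 0.3037.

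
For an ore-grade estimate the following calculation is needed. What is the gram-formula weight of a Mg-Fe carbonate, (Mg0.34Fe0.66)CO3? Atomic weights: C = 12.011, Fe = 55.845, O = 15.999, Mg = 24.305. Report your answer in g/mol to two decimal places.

Mg: 0.34 × 24.305 = 8.2637
Fe: 0.66 × 55.845 = 36.8577
C: 1 × 12.011 = 12.0110
O: 3 × 15.999 = 47.9970
Summing the contributions gives the formula mass.

105.13 g/mol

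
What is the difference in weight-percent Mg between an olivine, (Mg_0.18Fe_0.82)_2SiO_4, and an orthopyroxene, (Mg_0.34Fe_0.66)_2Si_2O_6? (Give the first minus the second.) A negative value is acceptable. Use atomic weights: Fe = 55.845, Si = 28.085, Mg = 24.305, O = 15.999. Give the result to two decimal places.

Mg in (Mg_0.18Fe_0.82)_2SiO_4: molar mass 192.417 g/mol; 0.36×24.305 = 8.750 g → 4.55 wt%.
Mg in (Mg_0.34Fe_0.66)_2Si_2O_6: molar mass 242.407 g/mol; 0.68×24.305 = 16.527 g → 6.82 wt%.
Difference = 4.55 − 6.82 = -2.27 percentage points.

-2.27 percentage points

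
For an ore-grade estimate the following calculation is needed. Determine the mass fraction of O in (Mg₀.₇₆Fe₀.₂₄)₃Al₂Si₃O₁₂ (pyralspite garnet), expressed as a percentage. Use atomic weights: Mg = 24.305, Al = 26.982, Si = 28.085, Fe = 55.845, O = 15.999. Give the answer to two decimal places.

45.09 weight percent

Formula mass = 2.28·24.305 + 0.72·55.845 + 2·26.982 + 3·28.085 + 12·15.999 = 425.831 g/mol, of which 191.988 g is O.
So O makes up 191.988/425.831 = 0.4509 of the mass, i.e. 45.09%.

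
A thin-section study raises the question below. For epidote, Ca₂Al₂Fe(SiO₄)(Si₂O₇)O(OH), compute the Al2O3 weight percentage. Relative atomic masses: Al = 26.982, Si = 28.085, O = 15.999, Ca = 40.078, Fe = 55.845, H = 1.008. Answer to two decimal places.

21.10 wt%

Formula mass = 483.215 g/mol.
2 Al → 1.0000 mol Al2O3 per formula unit; M(Al2O3) = 101.961, so Al2O3 mass = 101.961 g.
101.961/483.215 × 100 = 21.10 wt%.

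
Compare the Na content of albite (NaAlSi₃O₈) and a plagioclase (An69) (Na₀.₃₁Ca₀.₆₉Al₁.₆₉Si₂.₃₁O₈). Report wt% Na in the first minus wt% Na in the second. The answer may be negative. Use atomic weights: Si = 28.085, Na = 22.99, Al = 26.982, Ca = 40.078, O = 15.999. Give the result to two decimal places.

M(NaAlSi₃O₈) = 262.219 g/mol, so wt% Na = 22.990/262.219 × 100 = 8.77%.
M(Na₀.₃₁Ca₀.₆₉Al₁.₆₉Si₂.₃₁O₈) = 273.249 g/mol, so wt% Na = 7.127/273.249 × 100 = 2.61%.
8.77 − 2.61 = 6.16 pp.

6.16 percentage points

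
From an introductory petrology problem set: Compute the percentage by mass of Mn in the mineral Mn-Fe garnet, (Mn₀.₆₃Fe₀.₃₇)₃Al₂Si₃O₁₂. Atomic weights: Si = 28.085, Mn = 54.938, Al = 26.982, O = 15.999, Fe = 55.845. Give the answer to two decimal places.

M((Mn₀.₆₃Fe₀.₃₇)₃Al₂Si₃O₁₂) = 496.028 g/mol.
Mn contributes 1.89 × 54.938 = 103.833 g per mole.
103.833/496.028 = 0.2093 → 20.93%.

20.93 weight percent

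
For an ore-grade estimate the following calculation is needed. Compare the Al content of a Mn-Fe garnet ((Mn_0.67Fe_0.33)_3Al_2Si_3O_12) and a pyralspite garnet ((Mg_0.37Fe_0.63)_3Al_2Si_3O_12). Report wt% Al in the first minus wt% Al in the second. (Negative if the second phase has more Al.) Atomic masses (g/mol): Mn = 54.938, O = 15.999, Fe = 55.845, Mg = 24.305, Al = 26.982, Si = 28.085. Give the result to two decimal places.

First mineral: 53.964 g Al in 495.919 g formula = 10.88 wt% Al.
Second mineral: 53.964 g Al in 462.733 g formula = 11.66 wt% Al.
10.88% − 11.66% gives a difference of -0.78 percentage points.

-0.78 percentage points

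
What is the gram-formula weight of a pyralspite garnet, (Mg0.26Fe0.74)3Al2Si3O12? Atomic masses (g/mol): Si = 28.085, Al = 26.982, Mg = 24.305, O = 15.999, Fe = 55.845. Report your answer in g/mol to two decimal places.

M = 0.78·24.305 + 2.22·55.845 + 2·26.982 + 3·28.085 + 12·15.999

473.14 g/mol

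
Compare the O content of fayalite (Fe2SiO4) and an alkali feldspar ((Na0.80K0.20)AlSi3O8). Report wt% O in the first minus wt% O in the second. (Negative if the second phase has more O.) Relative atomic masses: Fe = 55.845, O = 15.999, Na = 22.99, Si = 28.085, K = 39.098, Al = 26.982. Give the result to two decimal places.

First mineral: 63.996 g O in 203.771 g formula = 31.41 wt% O.
Second mineral: 127.992 g O in 265.441 g formula = 48.22 wt% O.
31.41% − 48.22% gives a difference of -16.81 percentage points.

-16.81 percentage points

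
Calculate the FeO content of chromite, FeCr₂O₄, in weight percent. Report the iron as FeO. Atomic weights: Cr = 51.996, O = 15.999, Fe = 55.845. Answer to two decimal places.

32.10 wt%

Formula mass = 223.833 g/mol.
1 Fe → 1.0000 mol FeO per formula unit; M(FeO) = 71.844, so FeO mass = 71.844 g.
71.844/223.833 × 100 = 32.10 wt%.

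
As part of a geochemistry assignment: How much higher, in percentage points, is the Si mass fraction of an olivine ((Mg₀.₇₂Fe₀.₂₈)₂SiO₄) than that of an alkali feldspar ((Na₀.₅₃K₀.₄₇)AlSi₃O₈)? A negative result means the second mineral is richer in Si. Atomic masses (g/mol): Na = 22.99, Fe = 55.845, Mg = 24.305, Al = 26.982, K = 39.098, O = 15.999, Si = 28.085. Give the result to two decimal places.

Si in (Mg₀.₇₂Fe₀.₂₈)₂SiO₄: molar mass 158.353 g/mol; 1×28.085 = 28.085 g → 17.74 wt%.
Si in (Na₀.₅₃K₀.₄₇)AlSi₃O₈: molar mass 269.790 g/mol; 3×28.085 = 84.255 g → 31.23 wt%.
Difference = 17.74 − 31.23 = -13.49 percentage points.

-13.49 percentage points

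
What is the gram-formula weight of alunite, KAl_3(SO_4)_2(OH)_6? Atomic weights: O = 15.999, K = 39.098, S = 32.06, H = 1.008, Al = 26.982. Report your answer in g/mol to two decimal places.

414.20 g/mol

M = 1·39.098 + 3·26.982 + 2·32.06 + 14·15.999 + 6·1.008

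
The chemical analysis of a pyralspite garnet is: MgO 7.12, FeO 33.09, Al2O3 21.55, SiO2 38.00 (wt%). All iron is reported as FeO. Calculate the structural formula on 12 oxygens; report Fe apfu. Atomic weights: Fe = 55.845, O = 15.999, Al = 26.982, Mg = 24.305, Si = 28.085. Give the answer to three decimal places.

2.179 Fe apfu

MgO: 7.12/40.304 = 0.17666 mol → 0.17666 mol Mg, 0.17666 mol O.
FeO: 33.09/71.844 = 0.46058 mol → 0.46058 mol Fe, 0.46058 mol O.
Al2O3: 21.55/101.961 = 0.21136 mol → 0.42272 mol Al, 0.63408 mol O.
SiO2: 38.00/60.083 = 0.63246 mol → 0.63246 mol Si, 1.26492 mol O.
Total oxygen = 2.53624 mol. Normalization factor = 12/2.53624 = 4.73141.
Fe per 12 O = 0.46058 × 4.73141 = 2.179.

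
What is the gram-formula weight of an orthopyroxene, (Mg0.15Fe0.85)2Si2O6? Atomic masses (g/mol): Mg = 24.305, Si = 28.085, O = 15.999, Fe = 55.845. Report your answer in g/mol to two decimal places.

M = 0.30(24.305) + 1.70(55.845) + 2(28.085) + 6(15.999)

254.39 g/mol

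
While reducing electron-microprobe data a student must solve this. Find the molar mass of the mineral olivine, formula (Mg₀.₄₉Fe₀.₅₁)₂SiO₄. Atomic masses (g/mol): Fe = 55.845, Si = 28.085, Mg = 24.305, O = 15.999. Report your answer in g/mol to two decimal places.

172.86 g/mol

The formula mass is the sum 0.98×24.305 + 1.02×55.845 + 1×28.085 + 4×15.999.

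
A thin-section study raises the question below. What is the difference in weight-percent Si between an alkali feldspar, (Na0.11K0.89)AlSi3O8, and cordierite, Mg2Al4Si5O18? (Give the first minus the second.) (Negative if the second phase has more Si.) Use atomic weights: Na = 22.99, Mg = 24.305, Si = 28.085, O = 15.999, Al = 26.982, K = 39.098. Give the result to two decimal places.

First mineral: 84.255 g Si in 276.555 g formula = 30.47 wt% Si.
Second mineral: 140.425 g Si in 584.945 g formula = 24.01 wt% Si.
30.47% − 24.01% gives a difference of 6.46 percentage points.

6.46 percentage points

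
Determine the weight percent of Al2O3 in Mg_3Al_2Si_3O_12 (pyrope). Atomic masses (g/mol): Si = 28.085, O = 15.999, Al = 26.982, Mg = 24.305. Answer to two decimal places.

M(Mg_3Al_2Si_3O_12) = 403.122 g/mol; M(Al2O3) = 101.961 g/mol.
Moles Al2O3 per formula unit = 2 Al ÷ 2 = 1.0000.
Al2O3 fraction = (1.0000 × 101.961) / 403.122 = 101.961/403.122 = 0.2529.

25.29 wt%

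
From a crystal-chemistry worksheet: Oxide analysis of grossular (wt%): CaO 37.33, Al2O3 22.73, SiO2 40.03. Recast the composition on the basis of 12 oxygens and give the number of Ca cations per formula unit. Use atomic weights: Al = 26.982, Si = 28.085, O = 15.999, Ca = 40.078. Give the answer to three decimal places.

37.33 wt% CaO ÷ 56.077 g/mol = 0.66569 mol, giving 0.66569 Ca and 0.66569 O.
22.73 wt% Al2O3 ÷ 101.961 g/mol = 0.22293 mol, giving 0.44586 Al and 0.66879 O.
40.03 wt% SiO2 ÷ 60.083 g/mol = 0.66625 mol, giving 0.66625 Si and 1.33250 O.
Oxygen sums to 2.66698; scaling by 12/2.66698 = 4.49947 puts the formula on 12 O.
Ca: 0.66569 × 4.49947 = 2.995 atoms per formula unit.

2.995 Ca apfu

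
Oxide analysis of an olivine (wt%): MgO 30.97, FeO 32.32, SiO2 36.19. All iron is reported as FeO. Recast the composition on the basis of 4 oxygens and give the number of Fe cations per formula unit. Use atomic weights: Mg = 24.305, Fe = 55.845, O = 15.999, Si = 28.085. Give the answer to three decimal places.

MgO: 30.97/40.304 = 0.76841 mol → 0.76841 mol Mg, 0.76841 mol O.
FeO: 32.32/71.844 = 0.44986 mol → 0.44986 mol Fe, 0.44986 mol O.
SiO2: 36.19/60.083 = 0.60233 mol → 0.60233 mol Si, 1.20466 mol O.
Total oxygen = 2.42293 mol. Normalization factor = 4/2.42293 = 1.65089.
Fe per 4 O = 0.44986 × 1.65089 = 0.743.

0.743 Fe apfu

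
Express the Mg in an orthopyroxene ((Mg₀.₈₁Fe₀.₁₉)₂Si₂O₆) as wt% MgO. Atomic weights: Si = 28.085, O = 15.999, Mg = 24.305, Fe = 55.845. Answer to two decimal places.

30.69 wt%

M((Mg₀.₈₁Fe₀.₁₉)₂Si₂O₆) = 212.759 g/mol; M(MgO) = 40.304 g/mol.
Moles MgO per formula unit = 1.62 Mg ÷ 1 = 1.6200.
MgO fraction = (1.6200 × 40.304) / 212.759 = 65.292/212.759 = 0.3069.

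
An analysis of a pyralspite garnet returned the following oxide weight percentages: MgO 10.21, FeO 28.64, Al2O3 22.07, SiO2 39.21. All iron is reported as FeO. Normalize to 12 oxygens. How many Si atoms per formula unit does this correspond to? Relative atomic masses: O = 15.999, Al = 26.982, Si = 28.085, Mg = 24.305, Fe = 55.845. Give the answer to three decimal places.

3.004 Si apfu

MgO (M=40.304): mol = 0.25332; Mg = 0.25332, O = 0.25332.
FeO (M=71.844): mol = 0.39864; Fe = 0.39864, O = 0.39864.
Al2O3 (M=101.961): mol = 0.21646; Al = 0.43292, O = 0.64938.
SiO2 (M=60.083): mol = 0.65260; Si = 0.65260, O = 1.30520.
ΣO = 2.60654; factor = 12/ΣO = 4.60380.
Si apfu = 0.65260 × 4.60380 = 3.004.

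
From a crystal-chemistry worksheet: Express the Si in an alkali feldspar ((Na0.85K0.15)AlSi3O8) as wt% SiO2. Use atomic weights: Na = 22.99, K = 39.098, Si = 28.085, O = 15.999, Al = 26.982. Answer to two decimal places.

Formula mass = 264.635 g/mol.
3 Si → 3.0000 mol SiO2 per formula unit; M(SiO2) = 60.083, so SiO2 mass = 180.249 g.
180.249/264.635 × 100 = 68.11 wt%.

68.11 wt%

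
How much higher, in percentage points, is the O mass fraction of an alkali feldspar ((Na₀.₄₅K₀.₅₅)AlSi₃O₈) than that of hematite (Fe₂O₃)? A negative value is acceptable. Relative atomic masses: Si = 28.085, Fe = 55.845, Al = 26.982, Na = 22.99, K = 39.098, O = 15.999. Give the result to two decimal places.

17.16 percentage points

M((Na₀.₄₅K₀.₅₅)AlSi₃O₈) = 271.078 g/mol, so wt% O = 127.992/271.078 × 100 = 47.22%.
M(Fe₂O₃) = 159.687 g/mol, so wt% O = 47.997/159.687 × 100 = 30.06%.
47.22 − 30.06 = 17.16 pp.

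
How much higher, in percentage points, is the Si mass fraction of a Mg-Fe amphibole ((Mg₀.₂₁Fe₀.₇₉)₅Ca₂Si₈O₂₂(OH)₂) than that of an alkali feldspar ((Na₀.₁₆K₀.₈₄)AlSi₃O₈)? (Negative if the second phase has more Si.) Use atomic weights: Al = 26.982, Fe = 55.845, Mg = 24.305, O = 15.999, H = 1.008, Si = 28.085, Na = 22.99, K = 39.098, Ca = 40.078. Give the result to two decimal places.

-6.57 percentage points

M((Mg₀.₂₁Fe₀.₇₉)₅Ca₂Si₈O₂₂(OH)₂) = 936.936 g/mol, so wt% Si = 224.680/936.936 × 100 = 23.98%.
M((Na₀.₁₆K₀.₈₄)AlSi₃O₈) = 275.750 g/mol, so wt% Si = 84.255/275.750 × 100 = 30.55%.
23.98 − 30.55 = -6.57 pp.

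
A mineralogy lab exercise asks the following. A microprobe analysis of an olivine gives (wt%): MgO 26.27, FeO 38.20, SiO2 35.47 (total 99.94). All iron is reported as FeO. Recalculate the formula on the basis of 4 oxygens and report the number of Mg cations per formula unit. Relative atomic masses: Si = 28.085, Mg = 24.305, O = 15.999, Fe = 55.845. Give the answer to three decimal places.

MgO (M=40.304): mol = 0.65180; Mg = 0.65180, O = 0.65180.
FeO (M=71.844): mol = 0.53171; Fe = 0.53171, O = 0.53171.
SiO2 (M=60.083): mol = 0.59035; Si = 0.59035, O = 1.18070.
ΣO = 2.36421; factor = 4/ΣO = 1.69190.
Mg apfu = 0.65180 × 1.69190 = 1.103.

1.103 Mg apfu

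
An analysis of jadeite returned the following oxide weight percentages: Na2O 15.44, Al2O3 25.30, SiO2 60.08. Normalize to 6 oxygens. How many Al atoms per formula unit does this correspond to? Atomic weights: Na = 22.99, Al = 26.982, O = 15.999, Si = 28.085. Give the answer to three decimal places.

0.995 Al apfu

Na2O: 15.44/61.979 = 0.24912 mol → 0.49824 mol Na, 0.24912 mol O.
Al2O3: 25.30/101.961 = 0.24813 mol → 0.49626 mol Al, 0.74439 mol O.
SiO2: 60.08/60.083 = 0.99995 mol → 0.99995 mol Si, 1.99990 mol O.
Total oxygen = 2.99341 mol. Normalization factor = 6/2.99341 = 2.00440.
Al per 6 O = 0.49626 × 2.00440 = 0.995.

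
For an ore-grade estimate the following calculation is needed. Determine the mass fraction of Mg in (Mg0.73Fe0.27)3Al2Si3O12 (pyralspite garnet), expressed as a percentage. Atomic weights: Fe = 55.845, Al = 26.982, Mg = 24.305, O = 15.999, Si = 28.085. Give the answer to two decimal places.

12.42 weight percent

M((Mg0.73Fe0.27)3Al2Si3O12) = 428.669 g/mol.
Mg contributes 2.19 × 24.305 = 53.228 g per mole.
53.228/428.669 = 0.1242 → 12.42%.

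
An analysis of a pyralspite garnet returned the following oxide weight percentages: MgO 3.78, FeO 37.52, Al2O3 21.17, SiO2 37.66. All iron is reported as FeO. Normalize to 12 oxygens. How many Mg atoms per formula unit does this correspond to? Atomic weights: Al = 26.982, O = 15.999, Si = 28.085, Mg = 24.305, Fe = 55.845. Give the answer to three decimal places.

0.452 Mg apfu

MgO (M=40.304): mol = 0.09379; Mg = 0.09379, O = 0.09379.
FeO (M=71.844): mol = 0.52224; Fe = 0.52224, O = 0.52224.
Al2O3 (M=101.961): mol = 0.20763; Al = 0.41526, O = 0.62289.
SiO2 (M=60.083): mol = 0.62680; Si = 0.62680, O = 1.25360.
ΣO = 2.49252; factor = 12/ΣO = 4.81440.
Mg apfu = 0.09379 × 4.81440 = 0.452.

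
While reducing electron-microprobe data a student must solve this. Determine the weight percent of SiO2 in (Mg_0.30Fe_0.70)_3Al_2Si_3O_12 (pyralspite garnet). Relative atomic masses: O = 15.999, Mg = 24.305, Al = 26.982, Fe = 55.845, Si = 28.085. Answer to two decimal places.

38.40 wt%

Formula mass = 469.356 g/mol.
3 Si → 3.0000 mol SiO2 per formula unit; M(SiO2) = 60.083, so SiO2 mass = 180.249 g.
180.249/469.356 × 100 = 38.40 wt%.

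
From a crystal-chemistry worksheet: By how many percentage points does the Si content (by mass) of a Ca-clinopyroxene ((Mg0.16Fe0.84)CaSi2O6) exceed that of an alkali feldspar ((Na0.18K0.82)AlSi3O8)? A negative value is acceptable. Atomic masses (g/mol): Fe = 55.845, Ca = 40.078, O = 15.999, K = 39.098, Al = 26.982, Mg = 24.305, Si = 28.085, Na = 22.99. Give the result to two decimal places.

First mineral: 56.170 g Si in 243.041 g formula = 23.11 wt% Si.
Second mineral: 84.255 g Si in 275.428 g formula = 30.59 wt% Si.
23.11% − 30.59% gives a difference of -7.48 percentage points.

-7.48 percentage points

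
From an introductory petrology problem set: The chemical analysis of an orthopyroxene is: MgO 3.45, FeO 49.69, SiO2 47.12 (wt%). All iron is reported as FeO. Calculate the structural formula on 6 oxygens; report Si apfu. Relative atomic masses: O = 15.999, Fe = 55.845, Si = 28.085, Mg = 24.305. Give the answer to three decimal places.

2.006 Si apfu

3.45 wt% MgO ÷ 40.304 g/mol = 0.08560 mol, giving 0.08560 Mg and 0.08560 O.
49.69 wt% FeO ÷ 71.844 g/mol = 0.69164 mol, giving 0.69164 Fe and 0.69164 O.
47.12 wt% SiO2 ÷ 60.083 g/mol = 0.78425 mol, giving 0.78425 Si and 1.56850 O.
Oxygen sums to 2.34574; scaling by 6/2.34574 = 2.55783 puts the formula on 6 O.
Si: 0.78425 × 2.55783 = 2.006 atoms per formula unit.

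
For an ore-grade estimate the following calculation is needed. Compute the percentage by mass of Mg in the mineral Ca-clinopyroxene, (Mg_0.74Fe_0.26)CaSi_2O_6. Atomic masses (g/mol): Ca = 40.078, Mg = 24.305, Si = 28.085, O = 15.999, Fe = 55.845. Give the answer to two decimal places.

8.00 wt%

M((Mg_0.74Fe_0.26)CaSi_2O_6) = 224.747 g/mol.
Mg contributes 0.74 × 24.305 = 17.986 g per mole.
17.986/224.747 = 0.0800 → 8.00%.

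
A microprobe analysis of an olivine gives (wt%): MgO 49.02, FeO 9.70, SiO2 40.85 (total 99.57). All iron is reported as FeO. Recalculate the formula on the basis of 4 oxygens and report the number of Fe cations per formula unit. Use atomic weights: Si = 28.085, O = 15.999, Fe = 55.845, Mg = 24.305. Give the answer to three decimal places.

MgO: 49.02/40.304 = 1.21626 mol → 1.21626 mol Mg, 1.21626 mol O.
FeO: 9.70/71.844 = 0.13501 mol → 0.13501 mol Fe, 0.13501 mol O.
SiO2: 40.85/60.083 = 0.67989 mol → 0.67989 mol Si, 1.35978 mol O.
Total oxygen = 2.71105 mol. Normalization factor = 4/2.71105 = 1.47544.
Fe per 4 O = 0.13501 × 1.47544 = 0.199.

0.199 Fe apfu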